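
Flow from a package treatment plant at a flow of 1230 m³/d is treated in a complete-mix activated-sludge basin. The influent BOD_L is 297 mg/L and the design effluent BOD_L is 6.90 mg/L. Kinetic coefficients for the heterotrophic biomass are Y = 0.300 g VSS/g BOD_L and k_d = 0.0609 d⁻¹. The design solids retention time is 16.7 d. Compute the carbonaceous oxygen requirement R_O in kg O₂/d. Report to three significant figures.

R_O ≈ 281 kg O₂/d

Correct the yield for decay: Y_obs = Y/(1 + k_d θ_c) = 0.300 / (1 + 0.0609 × 16.7) = 0.300 / 2.017 = 0.1487.
Mass of BOD_L removed per day: Q(S₀ − S) = 1230 × 290.1 g/m³ = 356.8 kg/d.
Biomass synthesised: P_X = Y_obs × 356.8 = 53.07 kg VSS/d.
R_O = Q·ΔS − 1.42 P_X = 356.8 − 75.36 = 281.5 kg O₂/d.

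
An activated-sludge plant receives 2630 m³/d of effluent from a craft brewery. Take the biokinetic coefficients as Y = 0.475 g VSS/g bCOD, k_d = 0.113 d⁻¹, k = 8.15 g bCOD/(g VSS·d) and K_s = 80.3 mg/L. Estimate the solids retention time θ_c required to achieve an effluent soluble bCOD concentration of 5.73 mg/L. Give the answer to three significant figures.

Specific growth rate at S = 5.73 mg/L: μ = YkS/(K_s+S) = 0.475·8.15·5.73/(80.3+5.73) = 0.2578 d⁻¹.
θ_c = 1/(μ − k_d) = 1/(0.2578 − 0.113) = 1/0.1448 = 6.904 d.

θ_c ≈ 6.90 d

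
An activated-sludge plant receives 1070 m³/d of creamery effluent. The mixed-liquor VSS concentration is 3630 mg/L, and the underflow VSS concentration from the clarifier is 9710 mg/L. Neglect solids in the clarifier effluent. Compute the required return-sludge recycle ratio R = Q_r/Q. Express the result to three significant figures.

Mass balance around the secondary clarifier (neglecting effluent solids): R = X / (X_r − X) = 3630 / (9710 − 3630) = 0.5970.

R ≈ 0.597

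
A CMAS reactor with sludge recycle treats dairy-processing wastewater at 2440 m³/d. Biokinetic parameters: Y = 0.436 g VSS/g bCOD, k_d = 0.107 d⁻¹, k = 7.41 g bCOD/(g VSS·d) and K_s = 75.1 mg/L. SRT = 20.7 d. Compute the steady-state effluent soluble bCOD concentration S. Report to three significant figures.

S ≈ 3.79 mg/L

For a completely mixed reactor with recycle the Lawrence–McCarty relation gives S = K_s·(1 + k_d·θ_c) / [θ_c·(Y·k − k_d) − 1] = 75.1 × (1 + 0.107 × 20.7) / [20.7 × (0.436 × 7.41 − 0.107) − 1] = 241.4 / 63.66 = 3.793 mg/L.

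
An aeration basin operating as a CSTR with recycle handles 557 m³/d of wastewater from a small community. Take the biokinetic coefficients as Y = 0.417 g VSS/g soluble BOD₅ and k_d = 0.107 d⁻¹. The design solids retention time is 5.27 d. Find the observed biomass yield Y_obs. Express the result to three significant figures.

The observed yield is Y_obs = Y/(1 + k_d·θ_c) = 0.417 / (1 + 0.107 × 5.27) = 0.417 / 1.564 = 0.2666 g VSS per g soluble BOD₅ removed.

Y_obs ≈ 0.267 g VSS/g soluble BOD₅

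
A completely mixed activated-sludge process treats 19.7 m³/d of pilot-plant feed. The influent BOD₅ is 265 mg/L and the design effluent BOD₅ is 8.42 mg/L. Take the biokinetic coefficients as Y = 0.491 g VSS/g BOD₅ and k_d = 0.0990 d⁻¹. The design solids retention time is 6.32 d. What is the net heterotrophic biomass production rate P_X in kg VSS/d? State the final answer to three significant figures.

Correct the yield for decay: Y_obs = Y/(1 + k_d θ_c) = 0.491 / (1 + 0.0990 × 6.32) = 0.491 / 1.626 = 0.3020.
Q·(S₀ − S) = 19.7 × (265 − 8.42) × 10⁻³ = 5.055 kg/d removed.
P_X = Y_obs · Q(S₀ − S) = 0.3020 × 5.055 = 1.527 kg VSS/d.

P_X ≈ 1.53 kg VSS/d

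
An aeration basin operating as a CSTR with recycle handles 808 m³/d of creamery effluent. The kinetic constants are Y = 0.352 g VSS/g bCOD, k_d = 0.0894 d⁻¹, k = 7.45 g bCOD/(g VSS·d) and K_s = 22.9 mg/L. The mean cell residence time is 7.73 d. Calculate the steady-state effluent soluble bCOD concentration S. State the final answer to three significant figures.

S ≈ 2.08 mg/L

For a completely mixed reactor with recycle the Lawrence–McCarty relation gives S = K_s·(1 + k_d·θ_c) / [θ_c·(Y·k − k_d) − 1] = 22.9 × (1 + 0.0894 × 7.73) / [7.73 × (0.352 × 7.45 − 0.0894) − 1] = 38.73 / 18.58 = 2.084 mg/L.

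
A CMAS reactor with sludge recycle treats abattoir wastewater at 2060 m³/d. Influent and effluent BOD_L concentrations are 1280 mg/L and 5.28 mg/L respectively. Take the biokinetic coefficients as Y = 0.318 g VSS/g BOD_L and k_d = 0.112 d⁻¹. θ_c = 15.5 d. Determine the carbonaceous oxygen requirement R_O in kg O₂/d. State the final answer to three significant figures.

Correct the yield for decay: Y_obs = Y/(1 + k_d θ_c) = 0.318 / (1 + 0.112 × 15.5) = 0.318 / 2.736 = 0.1162.
Substrate removed = Q·(S₀ − S) = 2060 m³/d × (1280 − 5.28) g/m³ = 2.63×10^6 g/d = 2626 kg/d.
Net sludge production P_X = 0.1162 × 2626 = 305.2 kg VSS/d.
R_O = Q·ΔS − 1.42 P_X = 2626 − 433.4 = 2193 kg O₂/d.

R_O ≈ 2190 kg O₂/d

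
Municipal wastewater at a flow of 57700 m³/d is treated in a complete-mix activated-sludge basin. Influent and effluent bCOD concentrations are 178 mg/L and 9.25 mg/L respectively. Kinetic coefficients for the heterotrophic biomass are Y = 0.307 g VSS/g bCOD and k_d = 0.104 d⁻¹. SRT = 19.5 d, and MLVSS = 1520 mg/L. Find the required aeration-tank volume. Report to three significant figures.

Steady-state biomass mass balance: V·X·(1 + k_d·θ_c) = Y·Q·(S₀ − S)·θ_c, so V = 0.307 × 57700 × (178 − 9.25) × 19.5 / [1520 × (1 + 0.104 × 19.5)] = 5.83×10^7 / 4603 = 12665 m³.

V ≈ 12700 m³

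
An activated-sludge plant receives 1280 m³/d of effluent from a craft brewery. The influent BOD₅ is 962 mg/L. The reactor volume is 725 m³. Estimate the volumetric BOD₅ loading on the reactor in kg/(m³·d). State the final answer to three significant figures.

Applied BOD₅ load per unit volume = Q·S₀/V = (1280 × 962/1000)/725.0 = 1.698 kg BOD₅·m⁻³·d⁻¹.

L_v ≈ 1.70 kg BOD₅/(m³·d)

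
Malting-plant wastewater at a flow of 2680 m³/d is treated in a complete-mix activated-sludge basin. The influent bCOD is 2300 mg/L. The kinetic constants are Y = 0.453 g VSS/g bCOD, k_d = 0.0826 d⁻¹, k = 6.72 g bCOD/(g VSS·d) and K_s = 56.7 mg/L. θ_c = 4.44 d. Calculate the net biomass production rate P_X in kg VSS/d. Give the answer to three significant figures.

From the Monod/SRT balance for a CMAS, S = K_s·(1+k_d θ_c)/[θ_c·(Y k − k_d) − 1] = 56.7 × (1 + 0.0826 × 4.44) / [4.44 × (0.453 × 6.72 − 0.0826) − 1] = 77.49 / 12.15 = 6.378 mg/L.
Observed yield with endogenous decay: Y_obs = Y / (1 + k_d·θ_c) = 0.453 / (1 + 0.0826 × 4.44) = 0.453 / 1.367 = 0.3314 g VSS/g bCOD.
Q·(S₀ − S) = 2680 × (2300 − 6.38) × 10⁻³ = 6147 kg/d removed.
Biomass produced: P_X = Y_obs·Q·ΔS = 0.3314 × 6147 ≈ 2037 kg VSS/d.

P_X ≈ 2040 kg VSS/d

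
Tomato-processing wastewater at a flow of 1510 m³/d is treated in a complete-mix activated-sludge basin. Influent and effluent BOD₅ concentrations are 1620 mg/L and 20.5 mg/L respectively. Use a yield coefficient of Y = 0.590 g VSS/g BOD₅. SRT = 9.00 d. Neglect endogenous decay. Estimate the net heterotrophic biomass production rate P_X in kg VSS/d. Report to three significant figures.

Since k_d ≈ 0, Y_obs = Y = 0.590 g VSS/g BOD₅.
ΔS = 1620 − 20.5 = 1600 mg/L, so the substrate removal rate is 1510 × 1600/1000 = 2415 kg BOD₅/d.
Biomass produced: P_X = Y_obs·Q·ΔS = 0.5900 × 2415 ≈ 1425 kg VSS/d.

P_X ≈ 1420 kg VSS/d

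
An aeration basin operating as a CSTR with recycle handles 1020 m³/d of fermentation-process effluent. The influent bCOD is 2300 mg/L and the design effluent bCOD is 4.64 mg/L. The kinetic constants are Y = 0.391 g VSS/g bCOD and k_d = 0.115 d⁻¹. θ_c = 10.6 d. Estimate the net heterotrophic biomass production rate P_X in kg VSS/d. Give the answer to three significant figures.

P_X ≈ 413 kg VSS/d

Observed yield with endogenous decay: Y_obs = Y / (1 + k_d·θ_c) = 0.391 / (1 + 0.115 × 10.6) = 0.391 / 2.219 = 0.1762 g VSS/g bCOD.
ΔS = 2300 − 4.64 = 2295 mg/L, so the substrate removal rate is 1020 × 2295/1000 = 2341 kg bCOD/d.
So the net sludge growth is P_X = 0.1762 × 2341 = 412.5 kg VSS/d.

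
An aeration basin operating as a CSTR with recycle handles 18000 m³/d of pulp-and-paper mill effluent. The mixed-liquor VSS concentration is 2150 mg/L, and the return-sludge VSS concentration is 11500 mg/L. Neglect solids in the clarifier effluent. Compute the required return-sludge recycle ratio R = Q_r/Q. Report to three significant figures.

Solids balance on the clarifier gives (1+R)X = R·X_r, so R = X/(X_r − X) = 2150 / (11500 − 2150) = 0.2299.

R ≈ 0.230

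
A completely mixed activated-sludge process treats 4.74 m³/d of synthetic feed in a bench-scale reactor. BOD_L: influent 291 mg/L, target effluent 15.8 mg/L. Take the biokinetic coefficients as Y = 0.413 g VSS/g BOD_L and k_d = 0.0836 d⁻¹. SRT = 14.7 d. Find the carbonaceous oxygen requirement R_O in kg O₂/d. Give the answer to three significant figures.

R_O ≈ 0.961 kg O₂/d

Correct the yield for decay: Y_obs = Y/(1 + k_d θ_c) = 0.413 / (1 + 0.0836 × 14.7) = 0.413 / 2.229 = 0.1853.
Mass of BOD_L removed per day: Q(S₀ − S) = 4.74 × 275.2 g/m³ = 1.304 kg/d.
Net sludge production P_X = 0.1853 × 1.304 = 0.2417 kg VSS/d.
R_O = Q·(S₀ − S) − 1.42·P_X = 1.304 − 1.42 × 0.2417 = 0.9612 kg O₂/d.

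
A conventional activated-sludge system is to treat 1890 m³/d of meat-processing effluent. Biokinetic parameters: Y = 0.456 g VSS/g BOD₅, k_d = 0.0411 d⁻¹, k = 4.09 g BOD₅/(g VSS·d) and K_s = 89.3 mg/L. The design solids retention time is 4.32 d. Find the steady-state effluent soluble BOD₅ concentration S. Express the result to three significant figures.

S ≈ 15.3 mg/L

For a completely mixed reactor with recycle the Lawrence–McCarty relation gives S = K_s·(1 + k_d·θ_c) / [θ_c·(Y·k − k_d) − 1] = 89.3 × (1 + 0.0411 × 4.32) / [4.32 × (0.456 × 4.09 − 0.0411) − 1] = 105.2 / 6.879 = 15.29 mg/L.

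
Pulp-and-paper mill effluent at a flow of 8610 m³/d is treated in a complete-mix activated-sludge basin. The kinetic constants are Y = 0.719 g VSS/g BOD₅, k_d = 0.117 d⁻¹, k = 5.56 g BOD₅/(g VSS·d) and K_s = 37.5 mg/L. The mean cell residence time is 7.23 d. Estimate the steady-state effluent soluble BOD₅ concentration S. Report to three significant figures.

From the Monod/SRT balance for a CMAS, S = K_s·(1+k_d θ_c)/[θ_c·(Y k − k_d) − 1] = 37.5 × (1 + 0.117 × 7.23) / [7.23 × (0.719 × 5.56 − 0.117) − 1] = 69.22 / 27.06 = 2.558 mg/L.

S ≈ 2.56 mg/L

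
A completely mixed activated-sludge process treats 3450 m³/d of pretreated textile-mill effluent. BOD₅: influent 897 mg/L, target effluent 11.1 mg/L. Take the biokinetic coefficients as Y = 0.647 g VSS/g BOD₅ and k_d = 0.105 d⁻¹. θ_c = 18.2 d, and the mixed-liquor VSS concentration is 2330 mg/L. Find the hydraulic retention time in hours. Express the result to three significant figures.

From the SRT design equation V = Y Q (S₀−S) θ_c / [X (1 + k_d θ_c)] = 0.647 × 3450 × (897 − 11.1) × 18.2 / [2330 × (1 + 0.105 × 18.2)] = 3.6×10^7 / 6783 = 5306 m³.
HRT = V/Q = 5306 m³ / 3450 m³·d⁻¹ = 1.538 d × 24 = 36.91 h.

τ ≈ 36.9 h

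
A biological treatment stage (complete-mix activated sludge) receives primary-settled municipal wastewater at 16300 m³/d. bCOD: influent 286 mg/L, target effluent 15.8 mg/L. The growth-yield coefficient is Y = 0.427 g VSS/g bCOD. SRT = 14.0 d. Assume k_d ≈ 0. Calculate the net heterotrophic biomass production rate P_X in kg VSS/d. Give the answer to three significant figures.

With endogenous decay neglected, the observed yield equals the true yield: Y_obs = Y = 0.427 g VSS/g bCOD.
ΔS = 286 − 15.8 = 270.2 mg/L, so the substrate removal rate is 16300 × 270.2/1000 = 4404 kg bCOD/d.
P_X = Y_obs · Q(S₀ − S) = 0.4270 × 4404 = 1881 kg VSS/d.

P_X ≈ 1880 kg VSS/d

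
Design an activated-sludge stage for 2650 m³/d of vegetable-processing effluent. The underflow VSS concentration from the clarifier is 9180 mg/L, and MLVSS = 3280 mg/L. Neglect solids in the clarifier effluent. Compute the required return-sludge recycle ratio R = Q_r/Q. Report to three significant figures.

Solids balance on the clarifier gives (1+R)X = R·X_r, so R = X/(X_r − X) = 3280 / (9180 − 3280) = 0.5559.

R ≈ 0.556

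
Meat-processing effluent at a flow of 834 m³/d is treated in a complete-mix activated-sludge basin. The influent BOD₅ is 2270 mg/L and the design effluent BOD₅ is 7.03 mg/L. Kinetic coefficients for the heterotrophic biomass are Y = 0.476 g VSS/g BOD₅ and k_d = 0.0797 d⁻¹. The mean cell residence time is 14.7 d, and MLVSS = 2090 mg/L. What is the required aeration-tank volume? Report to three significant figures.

From the SRT design equation V = Y Q (S₀−S) θ_c / [X (1 + k_d θ_c)] = 0.476 × 834 × (2270 − 7.03) × 14.7 / [2090 × (1 + 0.0797 × 14.7)] = 1.32×10^7 / 4539 = 2910 m³.

V ≈ 2910 m³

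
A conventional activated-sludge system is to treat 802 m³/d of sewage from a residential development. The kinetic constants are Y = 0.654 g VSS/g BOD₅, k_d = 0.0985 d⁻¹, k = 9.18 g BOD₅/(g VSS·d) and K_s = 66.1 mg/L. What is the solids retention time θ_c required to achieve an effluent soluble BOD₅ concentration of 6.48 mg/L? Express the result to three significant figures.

Specific growth rate at S = 6.48 mg/L: μ = YkS/(K_s+S) = 0.654·9.18·6.48/(66.1+6.48) = 0.5360 d⁻¹.
θ_c = 1/(μ − k_d) = 1/(0.5360 − 0.0985) = 1/0.4375 = 2.286 d.

θ_c ≈ 2.29 d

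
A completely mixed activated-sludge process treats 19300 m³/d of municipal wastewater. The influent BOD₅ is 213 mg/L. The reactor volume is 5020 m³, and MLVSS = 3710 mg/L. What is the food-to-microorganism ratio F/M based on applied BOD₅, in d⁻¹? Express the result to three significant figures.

F/M = applied load / biomass = Q·S₀/(V·X) = 19300 × 213 / (5020 × 3710) = 0.2207 d⁻¹.

F/M ≈ 0.221 d⁻¹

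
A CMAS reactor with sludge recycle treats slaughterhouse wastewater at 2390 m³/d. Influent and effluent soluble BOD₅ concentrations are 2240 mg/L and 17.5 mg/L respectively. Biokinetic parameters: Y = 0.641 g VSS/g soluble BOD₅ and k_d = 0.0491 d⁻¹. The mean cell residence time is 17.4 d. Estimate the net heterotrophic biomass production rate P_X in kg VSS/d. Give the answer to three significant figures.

P_X ≈ 1840 kg VSS/d

Correct the yield for decay: Y_obs = Y/(1 + k_d θ_c) = 0.641 / (1 + 0.0491 × 17.4) = 0.641 / 1.854 = 0.3457.
Mass of soluble BOD₅ removed per day: Q(S₀ − S) = 2390 × 2222 g/m³ = 5312 kg/d.
So the net sludge growth is P_X = 0.3457 × 5312 = 1836 kg VSS/d.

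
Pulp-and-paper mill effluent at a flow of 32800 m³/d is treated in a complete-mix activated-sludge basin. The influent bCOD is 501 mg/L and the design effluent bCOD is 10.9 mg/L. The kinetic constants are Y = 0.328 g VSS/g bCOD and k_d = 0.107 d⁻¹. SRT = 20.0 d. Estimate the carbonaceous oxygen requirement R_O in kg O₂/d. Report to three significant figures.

R_O ≈ 13700 kg O₂/d

The observed yield is Y_obs = Y/(1 + k_d·θ_c) = 0.328 / (1 + 0.107 × 20.0) = 0.328 / 3.140 = 0.1045 g VSS per g bCOD removed.
Substrate removed = Q·(S₀ − S) = 32800 m³/d × (501 − 10.9) g/m³ = 1.61×10^7 g/d = 16075 kg/d.
P_X = Y_obs·Q·(S₀ − S) = 0.1045 × 16075 = 1679 kg VSS/d.
R_O = Q·ΔS − 1.42 P_X = 16075 − 2384 = 13691 kg O₂/d.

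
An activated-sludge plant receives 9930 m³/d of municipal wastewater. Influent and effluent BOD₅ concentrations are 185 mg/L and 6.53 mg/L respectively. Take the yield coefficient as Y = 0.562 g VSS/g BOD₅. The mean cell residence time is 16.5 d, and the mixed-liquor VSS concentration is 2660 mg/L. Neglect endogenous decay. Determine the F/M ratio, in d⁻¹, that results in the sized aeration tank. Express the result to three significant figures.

F/M ≈ 0.112 d⁻¹

V·X = Y·Q·ΔS·θ_c gives V = 0.562 × 9930 × (185 − 6.53) × 16.5 / 2660 = 6178 m³.
Food-to-microorganism ratio F/M = Q S₀ / (V X) = 9930 × 185 / (6178 × 2660) = 0.1118 d⁻¹.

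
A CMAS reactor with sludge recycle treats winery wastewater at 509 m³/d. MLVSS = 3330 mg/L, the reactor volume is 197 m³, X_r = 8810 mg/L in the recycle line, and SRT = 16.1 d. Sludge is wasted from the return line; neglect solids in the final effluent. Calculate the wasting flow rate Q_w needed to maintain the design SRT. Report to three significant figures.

Q_w ≈ 4.62 m³/d

Wasting from the return line (neglecting effluent solids): Q_w = V·X / (θ_c·X_r) = 197.0 × 3330 / (16.1 × 8810) = 4.625 m³/d.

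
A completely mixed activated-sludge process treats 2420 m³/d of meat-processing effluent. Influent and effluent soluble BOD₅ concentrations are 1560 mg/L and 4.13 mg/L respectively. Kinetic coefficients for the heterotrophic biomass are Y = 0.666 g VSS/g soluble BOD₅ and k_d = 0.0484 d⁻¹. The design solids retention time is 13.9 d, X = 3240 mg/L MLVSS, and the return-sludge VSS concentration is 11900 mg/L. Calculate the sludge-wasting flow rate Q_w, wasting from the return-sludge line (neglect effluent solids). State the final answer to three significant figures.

Q_w ≈ 126 m³/d

Steady-state biomass mass balance: V·X·(1 + k_d·θ_c) = Y·Q·(S₀ − S)·θ_c, so V = 0.666 × 2420 × (1560 − 4.13) × 13.9 / [3240 × (1 + 0.0484 × 13.9)] = 3.49×10^7 / 5420 = 6431 m³.
Wasting from the return line (neglecting effluent solids): Q_w = V·X / (θ_c·X_r) = 6431 × 3240 / (13.9 × 11900) = 126.0 m³/d.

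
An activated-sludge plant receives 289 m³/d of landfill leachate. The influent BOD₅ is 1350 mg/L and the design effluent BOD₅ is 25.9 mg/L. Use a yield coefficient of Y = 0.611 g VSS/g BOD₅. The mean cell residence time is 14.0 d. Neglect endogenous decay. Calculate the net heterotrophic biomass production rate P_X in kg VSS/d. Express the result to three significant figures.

P_X ≈ 234 kg VSS/d

Since k_d ≈ 0, Y_obs = Y = 0.611 g VSS/g BOD₅.
ΔS = 1350 − 25.9 = 1324 mg/L, so the substrate removal rate is 289 × 1324/1000 = 382.7 kg BOD₅/d.
Net biomass production P_X = Y_obs × Q·(S₀ − S) = 0.6110 × 382.7 = 233.8 kg VSS/d.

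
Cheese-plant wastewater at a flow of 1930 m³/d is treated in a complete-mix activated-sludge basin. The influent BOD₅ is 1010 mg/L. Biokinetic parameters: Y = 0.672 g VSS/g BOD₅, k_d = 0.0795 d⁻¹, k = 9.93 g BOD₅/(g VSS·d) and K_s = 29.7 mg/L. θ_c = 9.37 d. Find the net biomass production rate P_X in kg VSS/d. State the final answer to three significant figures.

P_X ≈ 750 kg VSS/d

Effluent substrate depends only on kinetics and SRT: S = K_s(1 + k_d θ_c) / [θ_c(Yk − k_d) − 1] = 29.7 × (1 + 0.0795 × 9.37) / [9.37 × (0.672 × 9.93 − 0.0795) − 1] = 51.82 / 60.78 = 0.8526 mg/L.
Y_obs = Y / (1 + k_d θ_c) = 0.672 / (1 + 0.0795 × 9.37) = 0.672 / 1.745 = 0.3851.
Q·(S₀ − S) = 1930 × (1010 − 0.853) × 10⁻³ = 1948 kg/d removed.
P_X = Y_obs · Q(S₀ − S) = 0.3851 × 1948 = 750.1 kg VSS/d.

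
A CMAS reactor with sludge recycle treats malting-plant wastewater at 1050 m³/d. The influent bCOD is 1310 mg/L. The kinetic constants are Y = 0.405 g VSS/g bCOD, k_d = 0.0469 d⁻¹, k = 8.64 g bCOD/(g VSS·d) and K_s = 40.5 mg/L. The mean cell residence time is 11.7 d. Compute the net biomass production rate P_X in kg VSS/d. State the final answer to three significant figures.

P_X ≈ 359 kg VSS/d

From the Monod/SRT balance for a CMAS, S = K_s·(1+k_d θ_c)/[θ_c·(Y k − k_d) − 1] = 40.5 × (1 + 0.0469 × 11.7) / [11.7 × (0.405 × 8.64 − 0.0469) − 1] = 62.72 / 39.39 = 1.592 mg/L.
Correct the yield for decay: Y_obs = Y/(1 + k_d θ_c) = 0.405 / (1 + 0.0469 × 11.7) = 0.405 / 1.549 = 0.2615.
ΔS = 1310 − 1.59 = 1308 mg/L, so the substrate removal rate is 1050 × 1308/1000 = 1374 kg bCOD/d.
So the net sludge growth is P_X = 0.2615 × 1374 = 359.3 kg VSS/d.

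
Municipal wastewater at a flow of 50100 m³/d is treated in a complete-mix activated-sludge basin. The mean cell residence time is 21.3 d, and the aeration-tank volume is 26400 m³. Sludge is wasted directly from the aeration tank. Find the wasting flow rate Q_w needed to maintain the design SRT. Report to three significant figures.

Wasting from the aeration tank: Q_w = V / θ_c = 26400 / 21.3 = 1239 m³/d.

Q_w ≈ 1240 m³/d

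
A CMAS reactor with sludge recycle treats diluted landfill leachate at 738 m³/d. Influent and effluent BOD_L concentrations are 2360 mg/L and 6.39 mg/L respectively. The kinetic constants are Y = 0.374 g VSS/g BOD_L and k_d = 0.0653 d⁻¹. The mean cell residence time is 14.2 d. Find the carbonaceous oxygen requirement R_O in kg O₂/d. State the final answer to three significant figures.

Y_obs = Y / (1 + k_d θ_c) = 0.374 / (1 + 0.0653 × 14.2) = 0.374 / 1.927 = 0.1941.
Mass of BOD_L removed per day: Q(S₀ − S) = 738 × 2354 g/m³ = 1737 kg/d.
P_X = Y_obs·Q·(S₀ − S) = 0.1941 × 1737 = 337.1 kg VSS/d.
Carbonaceous O₂ demand = substrate oxidised − cell-mass equivalent = 1737 − 1.42 × 337.1 = 1258 kg O₂/d.

R_O ≈ 1260 kg O₂/d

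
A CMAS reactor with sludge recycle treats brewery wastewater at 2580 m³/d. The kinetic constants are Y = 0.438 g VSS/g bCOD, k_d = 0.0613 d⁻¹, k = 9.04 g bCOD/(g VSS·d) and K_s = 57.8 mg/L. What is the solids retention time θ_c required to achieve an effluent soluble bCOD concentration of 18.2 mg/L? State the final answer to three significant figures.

At the target effluent, Y k S/(K_s+S) = 0.438×9.04×18.2/76.00 = 0.9482 d⁻¹.
1/θ_c = 0.9482 − 0.0613 = 0.8869 d⁻¹, so θ_c = 1.128 d.

θ_c ≈ 1.13 d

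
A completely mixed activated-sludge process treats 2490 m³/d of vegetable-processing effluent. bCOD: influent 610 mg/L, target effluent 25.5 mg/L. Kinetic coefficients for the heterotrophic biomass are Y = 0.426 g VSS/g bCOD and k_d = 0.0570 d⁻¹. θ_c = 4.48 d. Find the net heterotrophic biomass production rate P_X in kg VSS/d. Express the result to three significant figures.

P_X ≈ 494 kg VSS/d

Observed yield with endogenous decay: Y_obs = Y / (1 + k_d·θ_c) = 0.426 / (1 + 0.0570 × 4.48) = 0.426 / 1.255 = 0.3393 g VSS/g bCOD.
ΔS = 610 − 25.5 = 584.5 mg/L, so the substrate removal rate is 2490 × 584.5/1000 = 1455 kg bCOD/d.
P_X = Y_obs · Q(S₀ − S) = 0.3393 × 1455 = 493.9 kg VSS/d.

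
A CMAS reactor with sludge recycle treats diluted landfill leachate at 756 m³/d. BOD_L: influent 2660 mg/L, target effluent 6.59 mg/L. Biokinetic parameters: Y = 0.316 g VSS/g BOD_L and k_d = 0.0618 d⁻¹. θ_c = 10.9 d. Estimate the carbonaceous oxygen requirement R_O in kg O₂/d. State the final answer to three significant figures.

Y_obs = Y / (1 + k_d θ_c) = 0.316 / (1 + 0.0618 × 10.9) = 0.316 / 1.674 = 0.1888.
Q·(S₀ − S) = 756 × (2660 − 6.59) × 10⁻³ = 2006 kg/d removed.
P_X = Y_obs·Q·(S₀ − S) = 0.1888 × 2006 = 378.8 kg VSS/d.
R_O = Q·(S₀ − S) − 1.42·P_X = 2006 − 1.42 × 378.8 = 1468 kg O₂/d.

R_O ≈ 1470 kg O₂/d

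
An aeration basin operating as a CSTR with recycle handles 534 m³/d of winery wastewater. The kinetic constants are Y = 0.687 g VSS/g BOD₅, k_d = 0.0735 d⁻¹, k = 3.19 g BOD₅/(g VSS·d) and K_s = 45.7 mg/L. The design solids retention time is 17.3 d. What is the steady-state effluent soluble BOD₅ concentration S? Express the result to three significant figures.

S ≈ 2.91 mg/L

From the Monod/SRT balance for a CMAS, S = K_s·(1+k_d θ_c)/[θ_c·(Y k − k_d) − 1] = 45.7 × (1 + 0.0735 × 17.3) / [17.3 × (0.687 × 3.19 − 0.0735) − 1] = 103.8 / 35.64 = 2.913 mg/L.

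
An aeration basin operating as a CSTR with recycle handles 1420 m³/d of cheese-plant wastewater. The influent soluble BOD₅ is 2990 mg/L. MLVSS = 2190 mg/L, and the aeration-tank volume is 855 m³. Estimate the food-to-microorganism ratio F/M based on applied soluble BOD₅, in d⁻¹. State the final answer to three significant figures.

F/M ≈ 2.27 d⁻¹

Food-to-microorganism ratio F/M = Q S₀ / (V X) = 1420 × 2990 / (855.0 × 2190) = 2.268 d⁻¹.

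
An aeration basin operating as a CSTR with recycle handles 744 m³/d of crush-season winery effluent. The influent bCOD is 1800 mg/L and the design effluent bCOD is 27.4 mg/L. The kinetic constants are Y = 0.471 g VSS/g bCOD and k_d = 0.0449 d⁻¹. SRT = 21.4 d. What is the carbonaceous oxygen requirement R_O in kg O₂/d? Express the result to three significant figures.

Y_obs = Y / (1 + k_d θ_c) = 0.471 / (1 + 0.0449 × 21.4) = 0.471 / 1.961 = 0.2402.
Substrate removed = Q·(S₀ − S) = 744 m³/d × (1800 − 27.4) g/m³ = 1.32×10^6 g/d = 1319 kg/d.
Net sludge production P_X = 0.2402 × 1319 = 316.8 kg VSS/d.
R_O = Q·(S₀ − S) − 1.42·P_X = 1319 − 1.42 × 316.8 = 869.0 kg O₂/d.

R_O ≈ 869 kg O₂/d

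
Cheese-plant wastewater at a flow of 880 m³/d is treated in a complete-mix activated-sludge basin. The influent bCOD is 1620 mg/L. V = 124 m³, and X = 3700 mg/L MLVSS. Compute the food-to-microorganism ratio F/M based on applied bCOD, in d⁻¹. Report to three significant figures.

F/M = Q·S₀ / (V·X) = 880 × 1620 / (124.0 × 3700) = 3.107 g bCOD·(g VSS·d)⁻¹.

F/M ≈ 3.11 d⁻¹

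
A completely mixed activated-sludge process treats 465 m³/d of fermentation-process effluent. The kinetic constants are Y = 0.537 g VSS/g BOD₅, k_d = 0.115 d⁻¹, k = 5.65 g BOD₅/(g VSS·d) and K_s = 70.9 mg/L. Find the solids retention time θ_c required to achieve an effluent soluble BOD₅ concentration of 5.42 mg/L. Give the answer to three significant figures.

θ_c ≈ 9.95 d

Specific growth rate at S = 5.42 mg/L: μ = YkS/(K_s+S) = 0.537·5.65·5.42/(70.9+5.42) = 0.2155 d⁻¹.
θ_c = 1/(μ − k_d) = 1/(0.2155 − 0.115) = 1/0.1005 = 9.953 d.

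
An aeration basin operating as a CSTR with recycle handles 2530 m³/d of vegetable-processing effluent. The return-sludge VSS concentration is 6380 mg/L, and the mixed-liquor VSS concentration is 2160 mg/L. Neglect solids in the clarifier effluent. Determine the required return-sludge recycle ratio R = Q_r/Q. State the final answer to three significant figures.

R ≈ 0.512

Mass balance around the secondary clarifier (neglecting effluent solids): R = X / (X_r − X) = 2160 / (6380 − 2160) = 0.5118.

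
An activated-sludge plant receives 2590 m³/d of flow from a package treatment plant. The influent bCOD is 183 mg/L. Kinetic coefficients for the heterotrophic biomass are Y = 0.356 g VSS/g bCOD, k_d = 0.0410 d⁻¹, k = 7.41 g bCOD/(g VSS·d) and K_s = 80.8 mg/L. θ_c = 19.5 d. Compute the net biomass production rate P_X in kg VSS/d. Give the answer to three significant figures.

P_X ≈ 92.3 kg VSS/d

Effluent substrate depends only on kinetics and SRT: S = K_s(1 + k_d θ_c) / [θ_c(Yk − k_d) − 1] = 80.8 × (1 + 0.0410 × 19.5) / [19.5 × (0.356 × 7.41 − 0.0410) − 1] = 145.4 / 49.64 = 2.929 mg/L.
Correct the yield for decay: Y_obs = Y/(1 + k_d θ_c) = 0.356 / (1 + 0.0410 × 19.5) = 0.356 / 1.800 = 0.1978.
Mass of bCOD removed per day: Q(S₀ − S) = 2590 × 180.1 g/m³ = 466.4 kg/d.
Net biomass production P_X = Y_obs × Q·(S₀ − S) = 0.1978 × 466.4 = 92.27 kg VSS/d.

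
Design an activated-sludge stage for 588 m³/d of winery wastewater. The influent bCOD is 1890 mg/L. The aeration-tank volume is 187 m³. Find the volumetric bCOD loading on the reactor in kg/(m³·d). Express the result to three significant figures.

L_v = Q S₀ / V = 588 × 1890 × 10⁻³ / 187.0 = 5.943 kg/(m³·d).

L_v ≈ 5.94 kg bCOD/(m³·d)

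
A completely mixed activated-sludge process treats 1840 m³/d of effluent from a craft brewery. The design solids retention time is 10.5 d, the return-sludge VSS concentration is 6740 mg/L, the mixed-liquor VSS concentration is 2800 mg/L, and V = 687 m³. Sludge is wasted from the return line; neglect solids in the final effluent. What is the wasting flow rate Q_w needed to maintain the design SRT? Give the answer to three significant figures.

Q_w ≈ 27.2 m³/d

Q_w = (V·X)/(θ_c X_r) = 687.0 × 2800 / (10.5 × 6740) = 27.18 m³/d.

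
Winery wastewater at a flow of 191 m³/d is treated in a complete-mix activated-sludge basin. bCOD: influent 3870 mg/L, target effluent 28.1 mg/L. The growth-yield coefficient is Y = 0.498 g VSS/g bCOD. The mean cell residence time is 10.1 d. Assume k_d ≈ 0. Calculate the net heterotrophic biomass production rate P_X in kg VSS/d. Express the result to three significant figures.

P_X ≈ 365 kg VSS/d

No decay correction is needed, so Y_obs = Y = 0.498.
Substrate removed = Q·(S₀ − S) = 191 m³/d × (3870 − 28.1) g/m³ = 7.34×10^5 g/d = 733.8 kg/d.
Net biomass production P_X = Y_obs × Q·(S₀ − S) = 0.4980 × 733.8 = 365.4 kg VSS/d.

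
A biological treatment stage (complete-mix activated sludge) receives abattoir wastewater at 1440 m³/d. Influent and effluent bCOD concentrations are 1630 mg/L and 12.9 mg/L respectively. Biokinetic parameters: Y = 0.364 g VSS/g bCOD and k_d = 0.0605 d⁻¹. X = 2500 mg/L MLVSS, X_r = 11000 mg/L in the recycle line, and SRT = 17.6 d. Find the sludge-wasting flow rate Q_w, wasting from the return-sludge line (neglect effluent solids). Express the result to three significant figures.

Steady-state biomass mass balance: V·X·(1 + k_d·θ_c) = Y·Q·(S₀ − S)·θ_c, so V = 0.364 × 1440 × (1630 − 12.9) × 17.6 / [2500 × (1 + 0.0605 × 17.6)] = 1.49×10^7 / 5162 = 2890 m³.
Q_w = (V·X)/(θ_c X_r) = 2890 × 2500 / (17.6 × 11000) = 37.32 m³/d.

Q_w ≈ 37.3 m³/d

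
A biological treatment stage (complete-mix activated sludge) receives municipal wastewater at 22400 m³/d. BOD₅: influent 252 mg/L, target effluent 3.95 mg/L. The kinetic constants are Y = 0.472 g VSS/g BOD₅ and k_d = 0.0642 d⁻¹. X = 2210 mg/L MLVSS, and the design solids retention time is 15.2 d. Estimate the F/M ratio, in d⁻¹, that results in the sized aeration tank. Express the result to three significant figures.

F/M ≈ 0.280 d⁻¹

Rearranging the biomass balance for a CMAS with decay, V = Y·Q·ΔS·θ_c / [X·(1+k_d θ_c)] = 0.472 × 22400 × (252 − 3.95) × 15.2 / [2210 × (1 + 0.0642 × 15.2)] = 3.99×10^7 / 4367 = 9129 m³.
F/M = applied load / biomass = Q·S₀/(V·X) = 22400 × 252 / (9129 × 2210) = 0.2798 d⁻¹.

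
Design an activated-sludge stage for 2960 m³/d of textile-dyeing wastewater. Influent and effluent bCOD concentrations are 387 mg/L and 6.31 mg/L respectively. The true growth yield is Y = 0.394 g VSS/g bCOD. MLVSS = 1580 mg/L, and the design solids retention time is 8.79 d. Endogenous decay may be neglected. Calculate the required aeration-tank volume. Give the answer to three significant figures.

Biomass mass balance (decay neglected): V·X = Y·Q·(S₀ − S)·θ_c, so V = 0.394 × 2960 × (387 − 6.31) × 8.79 / 1580 = 2470 m³.

V ≈ 2470 m³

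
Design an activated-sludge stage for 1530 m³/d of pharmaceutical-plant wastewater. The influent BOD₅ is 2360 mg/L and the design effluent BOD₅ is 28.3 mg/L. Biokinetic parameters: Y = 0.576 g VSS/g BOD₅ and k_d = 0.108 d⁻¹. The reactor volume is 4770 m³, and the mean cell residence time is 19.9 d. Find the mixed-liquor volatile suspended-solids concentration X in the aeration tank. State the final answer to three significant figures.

X ≈ 2720 mg/L

From V·X·(1 + k_d·θ_c) = Y·Q·(S₀ − S)·θ_c: X = 0.576 × 1530 × (2360 − 28.3) × 19.9 / [4770 × (1 + 0.108 × 19.9)] = 2722 mg/L.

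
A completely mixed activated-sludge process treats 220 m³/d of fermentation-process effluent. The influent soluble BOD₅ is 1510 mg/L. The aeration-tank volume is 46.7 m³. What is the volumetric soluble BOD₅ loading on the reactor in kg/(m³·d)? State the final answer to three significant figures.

L_v ≈ 7.11 kg soluble BOD₅/(m³·d)

Volumetric loading L_v = Q·S₀ / V = 220 × 1510 g/m³ / 46.70 m³ = 7113 g/(m³·d) = 7.113 kg soluble BOD₅/(m³·d).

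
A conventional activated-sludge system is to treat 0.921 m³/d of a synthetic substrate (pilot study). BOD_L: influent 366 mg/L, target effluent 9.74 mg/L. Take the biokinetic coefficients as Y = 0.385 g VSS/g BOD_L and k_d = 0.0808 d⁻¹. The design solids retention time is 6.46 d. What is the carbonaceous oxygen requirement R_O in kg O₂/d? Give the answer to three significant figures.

R_O ≈ 0.210 kg O₂/d

Correct the yield for decay: Y_obs = Y/(1 + k_d θ_c) = 0.385 / (1 + 0.0808 × 6.46) = 0.385 / 1.522 = 0.2530.
ΔS = 366 − 9.74 = 356.3 mg/L, so the substrate removal rate is 0.921 × 356.3/1000 = 0.3281 kg BOD_L/d.
P_X = Y_obs·Q·(S₀ − S) = 0.2530 × 0.3281 = 0.08300 kg VSS/d.
R_O = Q·ΔS − 1.42 P_X = 0.3281 − 0.1179 = 0.2103 kg O₂/d.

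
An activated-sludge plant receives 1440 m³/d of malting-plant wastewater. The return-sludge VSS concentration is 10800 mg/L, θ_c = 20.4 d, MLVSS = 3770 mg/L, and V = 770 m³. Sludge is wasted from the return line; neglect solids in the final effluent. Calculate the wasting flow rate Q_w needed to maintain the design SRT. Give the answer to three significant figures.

Wasting from the return line (neglecting effluent solids): Q_w = V·X / (θ_c·X_r) = 770.0 × 3770 / (20.4 × 10800) = 13.18 m³/d.

Q_w ≈ 13.2 m³/d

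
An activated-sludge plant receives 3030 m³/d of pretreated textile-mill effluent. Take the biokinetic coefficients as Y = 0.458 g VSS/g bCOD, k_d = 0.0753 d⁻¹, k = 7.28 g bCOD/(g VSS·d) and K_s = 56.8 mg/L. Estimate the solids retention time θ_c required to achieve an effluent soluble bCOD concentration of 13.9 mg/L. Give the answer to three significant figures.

θ_c ≈ 1.72 d

From 1/θ_c = Y·k·S/(K_s + S) − k_d: Y·k·S/(K_s+S) = 0.458 × 7.28 × 13.9 / (56.8 + 13.9) = 0.6555 d⁻¹.
θ_c = 1/(μ − k_d) = 1/(0.6555 − 0.0753) = 1/0.5802 = 1.723 d.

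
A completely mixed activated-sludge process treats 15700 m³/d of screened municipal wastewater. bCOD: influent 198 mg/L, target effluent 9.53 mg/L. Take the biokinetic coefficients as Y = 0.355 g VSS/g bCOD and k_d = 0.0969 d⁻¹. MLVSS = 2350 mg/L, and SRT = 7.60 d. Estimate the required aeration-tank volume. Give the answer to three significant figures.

V ≈ 1960 m³

Steady-state biomass mass balance: V·X·(1 + k_d·θ_c) = Y·Q·(S₀ − S)·θ_c, so V = 0.355 × 15700 × (198 − 9.53) × 7.60 / [2350 × (1 + 0.0969 × 7.60)] = 7.98×10^6 / 4081 = 1956 m³.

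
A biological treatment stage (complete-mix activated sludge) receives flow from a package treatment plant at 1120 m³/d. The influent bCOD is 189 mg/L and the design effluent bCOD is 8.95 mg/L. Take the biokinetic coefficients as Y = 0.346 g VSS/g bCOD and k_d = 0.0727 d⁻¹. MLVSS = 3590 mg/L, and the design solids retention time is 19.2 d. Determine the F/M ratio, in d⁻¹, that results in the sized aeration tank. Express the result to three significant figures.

F/M ≈ 0.379 d⁻¹

From the SRT design equation V = Y Q (S₀−S) θ_c / [X (1 + k_d θ_c)] = 0.346 × 1120 × (189 − 8.95) × 19.2 / [3590 × (1 + 0.0727 × 19.2)] = 1.34×10^6 / 8601 = 155.8 m³.
F/M = applied load / biomass = Q·S₀/(V·X) = 1120 × 189 / (155.8 × 3590) = 0.3786 d⁻¹.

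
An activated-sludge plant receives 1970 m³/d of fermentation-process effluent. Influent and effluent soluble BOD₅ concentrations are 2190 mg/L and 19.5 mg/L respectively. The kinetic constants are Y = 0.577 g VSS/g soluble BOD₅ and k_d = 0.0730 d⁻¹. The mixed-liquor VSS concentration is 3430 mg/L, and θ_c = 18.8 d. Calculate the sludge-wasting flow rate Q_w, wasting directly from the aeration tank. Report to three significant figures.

From the SRT design equation V = Y Q (S₀−S) θ_c / [X (1 + k_d θ_c)] = 0.577 × 1970 × (2190 − 19.5) × 18.8 / [3430 × (1 + 0.0730 × 18.8)] = 4.64×10^7 / 8137 = 5700 m³.
Wasting from the aeration tank: Q_w = V / θ_c = 5700 / 18.8 = 303.2 m³/d.

Q_w ≈ 303 m³/d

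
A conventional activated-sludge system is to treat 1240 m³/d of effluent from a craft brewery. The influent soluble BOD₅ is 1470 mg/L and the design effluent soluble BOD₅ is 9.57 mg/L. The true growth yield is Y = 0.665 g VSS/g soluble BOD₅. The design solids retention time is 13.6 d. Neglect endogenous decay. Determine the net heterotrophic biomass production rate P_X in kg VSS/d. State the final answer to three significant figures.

P_X ≈ 1200 kg VSS/d

With endogenous decay neglected, the observed yield equals the true yield: Y_obs = Y = 0.665 g VSS/g soluble BOD₅.
Substrate removed = Q·(S₀ − S) = 1240 m³/d × (1470 − 9.57) g/m³ = 1.81×10^6 g/d = 1811 kg/d.
Biomass produced: P_X = Y_obs·Q·ΔS = 0.6650 × 1811 ≈ 1204 kg VSS/d.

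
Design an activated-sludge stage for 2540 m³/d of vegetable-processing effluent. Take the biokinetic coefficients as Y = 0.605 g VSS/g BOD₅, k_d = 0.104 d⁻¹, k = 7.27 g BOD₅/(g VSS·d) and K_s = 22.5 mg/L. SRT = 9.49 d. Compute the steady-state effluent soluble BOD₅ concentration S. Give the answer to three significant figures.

For a completely mixed reactor with recycle the Lawrence–McCarty relation gives S = K_s·(1 + k_d·θ_c) / [θ_c·(Y·k − k_d) − 1] = 22.5 × (1 + 0.104 × 9.49) / [9.49 × (0.605 × 7.27 − 0.104) − 1] = 44.71 / 39.75 = 1.125 mg/L.

S ≈ 1.12 mg/L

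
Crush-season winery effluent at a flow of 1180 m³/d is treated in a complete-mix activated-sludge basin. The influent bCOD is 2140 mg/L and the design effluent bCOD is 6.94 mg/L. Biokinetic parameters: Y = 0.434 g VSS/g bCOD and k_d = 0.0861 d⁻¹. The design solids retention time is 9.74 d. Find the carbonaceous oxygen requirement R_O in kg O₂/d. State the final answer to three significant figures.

The observed yield is Y_obs = Y/(1 + k_d·θ_c) = 0.434 / (1 + 0.0861 × 9.74) = 0.434 / 1.839 = 0.2360 g VSS per g bCOD removed.
Substrate removed = Q·(S₀ − S) = 1180 m³/d × (2140 − 6.94) g/m³ = 2.52×10^6 g/d = 2517 kg/d.
Biomass synthesised: P_X = Y_obs × 2517 = 594.1 kg VSS/d.
Carbonaceous O₂ demand = substrate oxidised − cell-mass equivalent = 2517 − 1.42 × 594.1 = 1673 kg O₂/d.

R_O ≈ 1670 kg O₂/d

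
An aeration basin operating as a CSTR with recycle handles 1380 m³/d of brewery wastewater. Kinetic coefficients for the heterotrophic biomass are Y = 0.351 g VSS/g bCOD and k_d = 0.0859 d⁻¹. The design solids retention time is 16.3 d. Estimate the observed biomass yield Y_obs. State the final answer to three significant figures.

Y_obs ≈ 0.146 g VSS/g bCOD

Observed yield with endogenous decay: Y_obs = Y / (1 + k_d·θ_c) = 0.351 / (1 + 0.0859 × 16.3) = 0.351 / 2.400 = 0.1462 g VSS/g bCOD.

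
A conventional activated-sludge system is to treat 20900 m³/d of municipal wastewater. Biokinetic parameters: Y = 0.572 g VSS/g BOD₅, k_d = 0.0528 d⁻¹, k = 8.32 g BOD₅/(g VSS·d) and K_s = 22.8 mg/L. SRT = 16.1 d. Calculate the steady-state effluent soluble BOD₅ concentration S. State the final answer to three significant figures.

From the Monod/SRT balance for a CMAS, S = K_s·(1+k_d θ_c)/[θ_c·(Y k − k_d) − 1] = 22.8 × (1 + 0.0528 × 16.1) / [16.1 × (0.572 × 8.32 − 0.0528) − 1] = 42.18 / 74.77 = 0.5642 mg/L.

S ≈ 0.564 mg/L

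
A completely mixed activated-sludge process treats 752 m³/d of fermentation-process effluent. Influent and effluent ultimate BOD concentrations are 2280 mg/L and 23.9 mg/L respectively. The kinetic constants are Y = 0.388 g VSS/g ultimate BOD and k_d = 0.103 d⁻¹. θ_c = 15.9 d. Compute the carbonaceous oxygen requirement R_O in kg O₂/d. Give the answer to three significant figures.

R_O ≈ 1340 kg O₂/d

Correct the yield for decay: Y_obs = Y/(1 + k_d θ_c) = 0.388 / (1 + 0.103 × 15.9) = 0.388 / 2.638 = 0.1471.
Substrate removed = Q·(S₀ − S) = 752 m³/d × (2280 − 23.9) g/m³ = 1.7×10^6 g/d = 1697 kg/d.
Biomass synthesised: P_X = Y_obs × 1697 = 249.6 kg VSS/d.
Carbonaceous O₂ demand = substrate oxidised − cell-mass equivalent = 1697 − 1.42 × 249.6 = 1342 kg O₂/d.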